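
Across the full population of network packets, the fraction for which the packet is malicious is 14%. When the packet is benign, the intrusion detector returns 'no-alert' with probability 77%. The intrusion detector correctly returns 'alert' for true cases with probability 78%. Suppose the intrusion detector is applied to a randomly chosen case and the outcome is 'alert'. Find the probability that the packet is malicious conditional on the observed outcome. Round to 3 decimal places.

P(H | E) ≈ 0.356

Let H be the event that the packet is malicious. P(H) = 0.14, so P(¬H) = 0.86. With E the 'alert' result, P(E|H) = 0.78 and P(E|¬H) = 0.23.
P(E) = 0.78·0.14 + 0.23·0.86 = 0.10920 + 0.19780 = 0.30700.
By Bayes' theorem, P(H|E) = 0.10920 / 0.30700 = 0.356.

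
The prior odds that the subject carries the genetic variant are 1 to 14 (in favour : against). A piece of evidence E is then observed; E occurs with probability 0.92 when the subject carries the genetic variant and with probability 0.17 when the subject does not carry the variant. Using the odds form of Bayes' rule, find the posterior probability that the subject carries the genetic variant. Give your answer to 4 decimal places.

Prior odds = 1/14 = 0.071429.
Likelihood ratio for E = 0.92/0.17 = 5.4118.
Posterior odds = prior odds × LR = 0.38655.
Posterior probability = odds/(1+odds) = 0.38655/1.3866 = 0.2788.

Posterior probability ≈ 0.2788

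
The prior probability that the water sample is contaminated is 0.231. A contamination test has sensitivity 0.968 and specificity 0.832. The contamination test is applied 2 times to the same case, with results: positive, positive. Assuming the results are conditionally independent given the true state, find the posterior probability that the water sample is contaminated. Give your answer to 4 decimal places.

Posterior P(H) ≈ 0.9089

Let H be the event that the water sample is contaminated; start with P(H) = 0.231. P('positive'|H) = 0.968, P('positive'|¬H) = 0.168.
Update on result 1 ('positive'): P(H) ← 0.968·0.2310 / (0.968·0.2310 + 0.168·0.7690) = 0.22361/0.35280 = 0.6338.
Update on result 2 ('positive'): P(H) ← 0.968·0.6338 / (0.968·0.6338 + 0.168·0.3662) = 0.61353/0.67505 = 0.9089.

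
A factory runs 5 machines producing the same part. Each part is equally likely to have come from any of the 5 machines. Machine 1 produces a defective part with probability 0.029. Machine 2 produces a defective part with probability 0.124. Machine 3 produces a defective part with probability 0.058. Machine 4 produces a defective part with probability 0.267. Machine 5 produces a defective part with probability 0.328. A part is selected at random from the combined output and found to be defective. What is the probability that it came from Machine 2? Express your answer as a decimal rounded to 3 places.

Posterior probability ≈ 0.154

P(defective|M1) = 0.029; P(defective|M2) = 0.124; P(defective|M3) = 0.058; P(defective|M4) = 0.267; P(defective|M5) = 0.328.
Prior × likelihood for each source: 0.2·0.029=0.005800, 0.2·0.124=0.02480, 0.2·0.058=0.01160, 0.2·0.267=0.05340, 0.2·0.328=0.06560. Summing gives P(defective) = 0.16120.
P(Machine 2 | defective) = 0.02480 / 0.16120 = 0.154.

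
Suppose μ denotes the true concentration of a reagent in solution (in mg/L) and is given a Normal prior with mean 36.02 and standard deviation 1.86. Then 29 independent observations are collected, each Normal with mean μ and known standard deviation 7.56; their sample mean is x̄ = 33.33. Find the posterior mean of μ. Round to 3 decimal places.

Posterior mean ≈ 34.306

With known σ, the Normal prior is conjugate. Weight on the data is w = (n/σ²)/(n/σ² + 1/τ₀²) = 0.507405/(0.507405+0.289051) = 0.63708.
Posterior mean = w·x̄ + (1−w)·μ₀ = 0.63708·33.33 + 0.36292·36.02 = 34.306.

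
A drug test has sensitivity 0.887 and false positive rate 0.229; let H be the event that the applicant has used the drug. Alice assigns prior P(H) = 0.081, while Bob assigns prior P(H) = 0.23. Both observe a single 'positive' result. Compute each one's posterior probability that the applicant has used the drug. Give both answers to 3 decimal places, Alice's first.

P('+'|H) = 0.887, P('+'|¬H) = 0.229.
Alice: numerator 0.887·0.081 = 0.071847; evidence = 0.071847+0.229·0.919 = 0.28230; posterior = 0.255.
Bob: numerator 0.887·0.23 = 0.20401; evidence = 0.20401+0.229·0.77 = 0.38034; posterior = 0.536.

Alice: 0.255; Bob: 0.536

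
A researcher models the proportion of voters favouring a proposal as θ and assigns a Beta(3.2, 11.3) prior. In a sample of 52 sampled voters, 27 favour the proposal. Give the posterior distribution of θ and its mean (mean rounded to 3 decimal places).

The binomial likelihood is conjugate to the Beta prior: with 27 successes and 25 failures, the posterior is Beta(3.2+27, 11.3+25) = Beta(30.2, 36.3).
E[θ | data] = 30.2/(30.2+36.3) = 0.454.

Posterior: Beta(30.2, 36.3); mean ≈ 0.454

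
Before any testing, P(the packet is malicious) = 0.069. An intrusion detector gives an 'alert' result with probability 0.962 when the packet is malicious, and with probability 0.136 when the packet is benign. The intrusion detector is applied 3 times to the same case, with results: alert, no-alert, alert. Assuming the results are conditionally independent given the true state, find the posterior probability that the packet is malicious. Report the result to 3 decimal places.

Posterior P(H) ≈ 0.140

Let H be the event that the packet is malicious; start with P(H) = 0.069. P('alert'|H) = 0.962, P('alert'|¬H) = 0.136.
Update on result 1 ('alert'): P(H) ← 0.962·0.0690 / (0.962·0.0690 + 0.136·0.9310) = 0.066378/0.19299 = 0.3439.
Update on result 2 ('no-alert'): P(H) ← 0.038·0.3439 / (0.038·0.3439 + 0.864·0.6561) = 0.013070/0.57991 = 0.0225.
Update on result 3 ('alert'): P(H) ← 0.962·0.0225 / (0.962·0.0225 + 0.136·0.9775) = 0.021681/0.15462 = 0.1402.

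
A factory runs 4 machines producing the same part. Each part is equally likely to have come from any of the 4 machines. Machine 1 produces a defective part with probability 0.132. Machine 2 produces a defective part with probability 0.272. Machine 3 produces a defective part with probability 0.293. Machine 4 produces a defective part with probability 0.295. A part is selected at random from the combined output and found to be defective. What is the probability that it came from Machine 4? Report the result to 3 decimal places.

Posterior probability ≈ 0.297

P(defective|M1) = 0.132; P(defective|M2) = 0.272; P(defective|M3) = 0.293; P(defective|M4) = 0.295.
Prior × likelihood for each source: 0.25·0.132=0.03300, 0.25·0.272=0.06800, 0.25·0.293=0.07325, 0.25·0.295=0.07375. Summing gives P(defective) = 0.24800.
P(Machine 4 | defective) = 0.07375 / 0.24800 = 0.297.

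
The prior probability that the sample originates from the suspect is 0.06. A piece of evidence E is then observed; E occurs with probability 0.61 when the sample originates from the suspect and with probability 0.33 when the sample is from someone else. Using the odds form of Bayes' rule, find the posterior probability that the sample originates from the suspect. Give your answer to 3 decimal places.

Posterior probability ≈ 0.106

Prior odds = 0.06/(1−0.06) = 0.063830.
Likelihood ratio for E = 0.61/0.33 = 1.8485.
Posterior odds = prior odds × LR = 0.11799.
Posterior probability = odds/(1+odds) = 0.11799/1.1180 = 0.106.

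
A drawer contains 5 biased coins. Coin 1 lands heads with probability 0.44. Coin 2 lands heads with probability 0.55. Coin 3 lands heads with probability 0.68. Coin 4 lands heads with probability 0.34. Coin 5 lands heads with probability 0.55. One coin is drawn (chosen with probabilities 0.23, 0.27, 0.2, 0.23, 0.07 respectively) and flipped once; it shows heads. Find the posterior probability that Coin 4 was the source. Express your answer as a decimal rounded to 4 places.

Posterior probability ≈ 0.1557

Tabulate prior·likelihood by source: [1] prior 0.23, lik 0.44, product 0.1012; [2] prior 0.27, lik 0.55, product 0.1485; [3] prior 0.2, lik 0.68, product 0.1360; [4] prior 0.23, lik 0.34, product 0.07820; [5] prior 0.07, lik 0.55, product 0.03850.
Normalizing constant = 0.50240; the posterior for Coin 4 is its product over the sum, 0.07820/0.50240 = 0.1557.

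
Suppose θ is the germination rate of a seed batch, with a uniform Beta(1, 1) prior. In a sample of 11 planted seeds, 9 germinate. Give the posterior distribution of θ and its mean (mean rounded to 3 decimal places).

The binomial likelihood is conjugate to the Beta prior: with 9 successes and 2 failures, the posterior is Beta(1+9, 1+2) = Beta(10, 3).
Posterior mean = α/(α+β) = 10/13 = 0.769.

Posterior: Beta(10, 3); mean ≈ 0.769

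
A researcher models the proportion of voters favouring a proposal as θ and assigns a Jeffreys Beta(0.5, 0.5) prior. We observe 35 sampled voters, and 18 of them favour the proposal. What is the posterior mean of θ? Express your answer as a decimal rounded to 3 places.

Observing 18 successes and 17 failures updates Beta(0.5, 0.5) by adding the success and failure counts to the two shape parameters: α = 0.5+18 = 18.5, β = 0.5+17 = 17.5.
Posterior mean = α/(α+β) = 18.5/36 = 0.514.

Posterior mean ≈ 0.514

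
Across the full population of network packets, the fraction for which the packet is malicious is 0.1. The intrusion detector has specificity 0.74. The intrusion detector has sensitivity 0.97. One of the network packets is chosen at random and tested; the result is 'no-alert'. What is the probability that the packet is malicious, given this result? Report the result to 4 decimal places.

Let H be the event that the packet is malicious. P(H) = 0.1, so P(¬H) = 0.9. With E the 'no-alert' result, P(E|H) = 0.03 and P(E|¬H) = 0.74.
P(E) = 0.03·0.1 + 0.74·0.9 = 0.0030000 + 0.66600 = 0.66900.
By Bayes' theorem, P(H|E) = 0.0030000 / 0.66900 = 0.0045.

P(H | E) ≈ 0.0045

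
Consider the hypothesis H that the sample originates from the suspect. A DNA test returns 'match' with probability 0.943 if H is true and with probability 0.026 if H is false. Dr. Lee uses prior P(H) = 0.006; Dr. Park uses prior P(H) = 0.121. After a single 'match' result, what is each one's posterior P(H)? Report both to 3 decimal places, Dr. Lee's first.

The likelihood ratio for a 'match' result is 0.943/0.026 = 36.269.
Dr. Lee: prior odds 0.006/0.994 = 0.0060362; posterior odds 0.21893; posterior probability 0.180.
Dr. Park: prior odds 0.121/0.879 = 0.13766; posterior odds 4.9927; posterior probability 0.833.

Dr. Lee: 0.180; Dr. Park: 0.833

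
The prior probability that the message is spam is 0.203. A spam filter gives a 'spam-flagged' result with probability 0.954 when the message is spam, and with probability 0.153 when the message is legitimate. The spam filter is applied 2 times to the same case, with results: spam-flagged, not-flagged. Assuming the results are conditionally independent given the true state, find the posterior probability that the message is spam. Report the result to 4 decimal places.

With H the event that the message is spam, the joint likelihood of the observed sequence is P(data|H) = 0.954·0.046 = 0.043884 and P(data|¬H) = 0.153·0.847 = 0.12959.
Bayes: P(H|data) = 0.203·0.043884 / (0.203·0.043884 + 0.797·0.12959) = 0.0089085/0.11219 = 0.0794.

Posterior P(H) ≈ 0.0794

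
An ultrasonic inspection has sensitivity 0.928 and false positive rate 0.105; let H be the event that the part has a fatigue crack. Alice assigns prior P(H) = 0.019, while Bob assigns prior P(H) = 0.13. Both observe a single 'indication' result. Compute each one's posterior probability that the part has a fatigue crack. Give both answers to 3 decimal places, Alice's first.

P('+'|H) = 0.928, P('+'|¬H) = 0.105.
Alice: numerator 0.928·0.019 = 0.017632; evidence = 0.017632+0.105·0.981 = 0.12064; posterior = 0.146.
Bob: numerator 0.928·0.13 = 0.12064; evidence = 0.12064+0.105·0.87 = 0.21199; posterior = 0.569.

Alice: 0.146; Bob: 0.569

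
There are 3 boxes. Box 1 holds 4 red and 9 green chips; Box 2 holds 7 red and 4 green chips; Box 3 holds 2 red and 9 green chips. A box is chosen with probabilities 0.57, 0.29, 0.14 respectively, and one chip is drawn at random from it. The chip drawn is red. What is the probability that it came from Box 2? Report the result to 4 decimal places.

Posterior probability ≈ 0.4789

Tabulate prior·likelihood by source: [1] prior 0.57, lik 0.3077, product 0.1754; [2] prior 0.29, lik 0.6364, product 0.1845; [3] prior 0.14, lik 0.1818, product 0.02545.
Normalizing constant = 0.38538; the posterior for Box 2 is its product over the sum, 0.1845/0.38538 = 0.4789.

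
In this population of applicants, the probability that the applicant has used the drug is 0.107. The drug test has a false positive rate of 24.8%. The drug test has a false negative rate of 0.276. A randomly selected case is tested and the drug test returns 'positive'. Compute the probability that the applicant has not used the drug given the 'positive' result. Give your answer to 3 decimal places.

Write H for 'the applicant has used the drug'. Prior odds H:¬H = 0.107/0.893 = 0.11982. For the 'positive' outcome, the likelihood ratio is 0.724/0.248 = 2.9194.
Posterior odds = 0.11982 × 2.9194 = 0.34980, so P(H|E) = 0.34980/(1+0.34980) = 0.259. Then P(¬H|E) = 1 − 0.259 = 0.741.

P(¬H | E) ≈ 0.741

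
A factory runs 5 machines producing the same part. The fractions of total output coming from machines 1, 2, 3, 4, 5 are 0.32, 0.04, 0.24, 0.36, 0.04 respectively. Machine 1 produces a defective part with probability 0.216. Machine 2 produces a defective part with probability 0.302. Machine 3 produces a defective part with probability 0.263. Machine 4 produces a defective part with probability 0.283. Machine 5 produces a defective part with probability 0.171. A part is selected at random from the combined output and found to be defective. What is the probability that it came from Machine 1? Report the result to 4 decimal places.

P(defective|M1) = 0.216; P(defective|M2) = 0.302; P(defective|M3) = 0.263; P(defective|M4) = 0.283; P(defective|M5) = 0.171.
Prior × likelihood for each source: 0.32·0.216=0.06912, 0.04·0.302=0.01208, 0.24·0.263=0.06312, 0.36·0.283=0.1019, 0.04·0.171=0.006840. Summing gives P(defective) = 0.25304.
P(Machine 1 | defective) = 0.06912 / 0.25304 = 0.2732.

Posterior probability ≈ 0.2732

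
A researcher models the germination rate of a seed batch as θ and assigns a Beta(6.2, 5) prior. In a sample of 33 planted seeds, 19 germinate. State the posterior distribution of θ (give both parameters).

Posterior: Beta(25.2, 19)

Observing 19 successes and 14 failures updates Beta(6.2, 5) by adding the success and failure counts to the two shape parameters: α = 6.2+19 = 25.2, β = 5+14 = 19.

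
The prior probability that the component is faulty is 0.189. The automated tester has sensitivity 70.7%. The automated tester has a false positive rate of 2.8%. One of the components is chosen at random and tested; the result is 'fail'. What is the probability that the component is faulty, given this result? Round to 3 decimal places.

Let H be the event that the component is faulty. P(H) = 0.189, so P(¬H) = 0.811. With E the 'fail' result, P(E|H) = 0.707 and P(E|¬H) = 0.028.
P(E) = 0.707·0.189 + 0.028·0.811 = 0.13362 + 0.022708 = 0.15633.
By Bayes' theorem, P(H|E) = 0.13362 / 0.15633 = 0.855.

P(H | E) ≈ 0.855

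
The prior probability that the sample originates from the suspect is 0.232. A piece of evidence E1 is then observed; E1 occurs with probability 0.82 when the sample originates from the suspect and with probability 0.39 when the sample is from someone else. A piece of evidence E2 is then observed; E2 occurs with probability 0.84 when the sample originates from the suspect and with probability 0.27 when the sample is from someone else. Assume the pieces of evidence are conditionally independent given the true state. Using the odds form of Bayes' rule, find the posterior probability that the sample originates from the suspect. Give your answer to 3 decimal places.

Posterior probability ≈ 0.664

Prior odds = 0.232/(1−0.232) = 0.30208. In log-odds, ln(0.30208) = -1.1971.
Add log likelihood ratios: ln(2.1026) + ln(3.1111) = 1.8781.
Posterior log-odds = 0.68109, so posterior odds = exp(0.68109) = 1.9760. Converting, P(H|E) = 1.9760/2.9760 = 0.664.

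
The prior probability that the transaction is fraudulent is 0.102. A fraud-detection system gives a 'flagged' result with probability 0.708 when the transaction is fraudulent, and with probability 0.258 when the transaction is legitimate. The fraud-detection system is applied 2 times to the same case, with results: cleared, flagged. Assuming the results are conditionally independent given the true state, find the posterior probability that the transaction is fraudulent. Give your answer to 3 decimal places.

With H the event that the transaction is fraudulent, the joint likelihood of the observed sequence is P(data|H) = 0.292·0.708 = 0.20674 and P(data|¬H) = 0.742·0.258 = 0.19144.
Bayes: P(H|data) = 0.102·0.20674 / (0.102·0.20674 + 0.898·0.19144) = 0.021087/0.19300 = 0.1093.

Posterior P(H) ≈ 0.109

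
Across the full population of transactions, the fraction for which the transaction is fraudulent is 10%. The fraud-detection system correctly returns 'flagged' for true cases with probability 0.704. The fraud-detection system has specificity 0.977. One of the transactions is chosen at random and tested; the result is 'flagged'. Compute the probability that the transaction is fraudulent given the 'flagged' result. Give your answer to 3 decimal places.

P(H | E) ≈ 0.773

Let H be the event that the transaction is fraudulent. P(H) = 0.1, so P(¬H) = 0.9. With E the 'flagged' result, P(E|H) = 0.704 and P(E|¬H) = 0.023.
P(E) = 0.704·0.1 + 0.023·0.9 = 0.070400 + 0.020700 = 0.091100.
By Bayes' theorem, P(H|E) = 0.070400 / 0.091100 = 0.773.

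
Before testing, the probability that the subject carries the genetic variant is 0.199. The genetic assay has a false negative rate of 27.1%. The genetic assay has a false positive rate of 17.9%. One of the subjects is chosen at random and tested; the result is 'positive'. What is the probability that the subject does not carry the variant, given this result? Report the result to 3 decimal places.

Let H be the event that the subject carries the genetic variant. P(H) = 0.199, so P(¬H) = 0.801. With E the 'positive' result, P(E|H) = 0.729 and P(E|¬H) = 0.179.
P(E) = 0.729·0.199 + 0.179·0.801 = 0.14507 + 0.14338 = 0.28845.
By Bayes' theorem, P(H|E) = 0.14507 / 0.28845 = 0.503. Hence P(¬H|E) = 1 − 0.503 = 0.497.

P(¬H | E) ≈ 0.497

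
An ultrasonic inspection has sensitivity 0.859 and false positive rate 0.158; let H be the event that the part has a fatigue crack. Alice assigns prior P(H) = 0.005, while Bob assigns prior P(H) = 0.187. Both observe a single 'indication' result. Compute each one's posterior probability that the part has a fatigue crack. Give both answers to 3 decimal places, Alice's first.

The likelihood ratio for an 'indication' result is 0.859/0.158 = 5.4367.
Alice: prior odds 0.005/0.995 = 0.0050251; posterior odds 0.027320; posterior probability 0.027.
Bob: prior odds 0.187/0.813 = 0.23001; posterior odds 1.2505; posterior probability 0.556.

Alice: 0.027; Bob: 0.556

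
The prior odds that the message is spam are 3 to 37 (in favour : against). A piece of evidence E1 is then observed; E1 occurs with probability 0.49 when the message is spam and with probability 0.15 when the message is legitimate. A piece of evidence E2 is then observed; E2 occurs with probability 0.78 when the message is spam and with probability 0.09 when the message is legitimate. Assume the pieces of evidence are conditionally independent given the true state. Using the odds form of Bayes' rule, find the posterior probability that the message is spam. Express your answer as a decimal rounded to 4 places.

Prior odds = 3/37 = 0.081081.
Likelihood ratio for E1 = 0.49/0.15 = 3.2667.
Likelihood ratio for E2 = 0.78/0.09 = 8.6667.
Posterior odds = prior odds × LR₁ × LR₂ = 2.2955.
Posterior probability = odds/(1+odds) = 2.2955/3.2955 = 0.6966.

Posterior probability ≈ 0.6966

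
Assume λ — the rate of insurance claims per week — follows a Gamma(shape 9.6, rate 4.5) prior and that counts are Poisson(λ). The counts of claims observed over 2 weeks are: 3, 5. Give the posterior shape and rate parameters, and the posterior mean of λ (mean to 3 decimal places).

Total count ∑xᵢ = 8 over n = 2 weeks.
Gamma is conjugate to the Poisson likelihood: posterior is Gamma(shape = 9.6+8 = 17.6, rate = 4.5+2 = 6.5).
Posterior mean = shape/rate = 17.6/6.5 = 2.708.

Posterior: Gamma(shape=17.6, rate=6.5); mean ≈ 2.708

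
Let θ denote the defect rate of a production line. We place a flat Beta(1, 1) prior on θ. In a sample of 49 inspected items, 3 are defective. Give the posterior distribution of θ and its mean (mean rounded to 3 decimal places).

Posterior: Beta(4, 47); mean ≈ 0.078

Observing 3 successes and 46 failures updates Beta(1, 1) by adding the success and failure counts to the two shape parameters: α = 1+3 = 4, β = 1+46 = 47.
Posterior mean = α/(α+β) = 4/51 = 0.078.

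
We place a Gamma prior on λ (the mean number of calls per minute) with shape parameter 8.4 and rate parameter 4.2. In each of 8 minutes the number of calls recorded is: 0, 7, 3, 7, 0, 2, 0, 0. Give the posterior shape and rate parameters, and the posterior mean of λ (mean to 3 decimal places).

The Poisson likelihood adds the total count to the shape and the number of exposure periods to the rate. Here ∑xᵢ = 19 and n = 8, so shape 8.4→27.4 and rate 4.2→12.2.
Posterior mean = shape/rate = 27.4/12.2 = 2.246.

Posterior: Gamma(shape=27.4, rate=12.2); mean ≈ 2.246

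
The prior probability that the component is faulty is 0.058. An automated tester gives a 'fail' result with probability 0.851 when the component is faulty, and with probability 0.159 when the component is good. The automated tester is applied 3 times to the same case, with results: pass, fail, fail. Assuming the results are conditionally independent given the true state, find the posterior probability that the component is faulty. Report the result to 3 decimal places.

Posterior P(H) ≈ 0.238

With H the event that the component is faulty, the joint likelihood of the observed sequence is P(data|H) = 0.149·0.851·0.851 = 0.10791 and P(data|¬H) = 0.841·0.159·0.159 = 0.021261.
Bayes: P(H|data) = 0.058·0.10791 / (0.058·0.10791 + 0.942·0.021261) = 0.0062585/0.026287 = 0.2381.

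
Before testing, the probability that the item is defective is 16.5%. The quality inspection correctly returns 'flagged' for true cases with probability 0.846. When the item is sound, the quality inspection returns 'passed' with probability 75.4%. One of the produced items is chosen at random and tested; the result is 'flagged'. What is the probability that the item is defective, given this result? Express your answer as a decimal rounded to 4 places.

Write H for 'the item is defective'. Prior odds H:¬H = 0.165/0.835 = 0.19760. For the 'flagged' outcome, the likelihood ratio is 0.846/0.246 = 3.4390.
Posterior odds = 0.19760 × 3.4390 = 0.67957, so P(H|E) = 0.67957/(1+0.67957) = 0.4046.

P(H | E) ≈ 0.4046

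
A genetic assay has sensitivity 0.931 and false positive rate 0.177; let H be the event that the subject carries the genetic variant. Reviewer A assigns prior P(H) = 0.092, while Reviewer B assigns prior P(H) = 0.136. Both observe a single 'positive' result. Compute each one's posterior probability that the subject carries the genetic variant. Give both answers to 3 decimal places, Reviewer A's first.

The likelihood ratio for a 'positive' result is 0.931/0.177 = 5.2599.
Reviewer A: prior odds 0.092/0.908 = 0.10132; posterior odds 0.53294; posterior probability 0.348.
Reviewer B: prior odds 0.136/0.864 = 0.15741; posterior odds 0.82795; posterior probability 0.453.

Reviewer A: 0.348; Reviewer B: 0.453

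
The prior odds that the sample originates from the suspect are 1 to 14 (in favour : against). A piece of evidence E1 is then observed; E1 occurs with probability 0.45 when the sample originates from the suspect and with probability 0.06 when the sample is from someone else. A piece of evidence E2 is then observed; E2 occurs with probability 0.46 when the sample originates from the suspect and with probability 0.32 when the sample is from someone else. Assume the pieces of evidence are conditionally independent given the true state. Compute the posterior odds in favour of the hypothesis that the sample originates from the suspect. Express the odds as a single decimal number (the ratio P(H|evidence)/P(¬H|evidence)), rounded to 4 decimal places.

Prior odds = 1/14 = 0.071429.
Likelihood ratio for E1 = 0.45/0.06 = 7.5000.
Likelihood ratio for E2 = 0.46/0.32 = 1.4375.
Posterior odds = prior odds × LR₁ × LR₂ = 0.77009.

Posterior odds ≈ 0.7701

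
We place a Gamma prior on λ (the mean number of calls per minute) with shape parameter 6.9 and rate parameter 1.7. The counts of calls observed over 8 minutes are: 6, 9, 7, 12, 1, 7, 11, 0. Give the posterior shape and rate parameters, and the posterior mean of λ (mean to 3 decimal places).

Posterior: Gamma(shape=59.9, rate=9.7); mean ≈ 6.175

Total count ∑xᵢ = 53 over n = 8 minutes.
Gamma is conjugate to the Poisson likelihood: posterior is Gamma(shape = 6.9+53 = 59.9, rate = 1.7+8 = 9.7).
E[λ | data] = 59.9/9.7 = 6.175.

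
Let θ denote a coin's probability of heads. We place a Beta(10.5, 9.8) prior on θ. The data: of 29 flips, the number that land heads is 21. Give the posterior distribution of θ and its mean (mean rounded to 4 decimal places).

Posterior: Beta(31.5, 17.8); mean ≈ 0.6389

Observing 21 successes and 8 failures updates Beta(10.5, 9.8) by adding the success and failure counts to the two shape parameters: α = 10.5+21 = 31.5, β = 9.8+8 = 17.8.
Posterior mean = α/(α+β) = 31.5/49.3 = 0.6389.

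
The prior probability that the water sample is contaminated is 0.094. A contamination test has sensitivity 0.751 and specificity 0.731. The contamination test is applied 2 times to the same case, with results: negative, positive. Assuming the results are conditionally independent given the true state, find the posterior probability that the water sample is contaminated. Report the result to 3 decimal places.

Let H be the event that the water sample is contaminated; start with P(H) = 0.094. P('positive'|H) = 0.751, P('positive'|¬H) = 0.269.
Update on result 1 ('negative'): P(H) ← 0.249·0.0940 / (0.249·0.0940 + 0.731·0.9060) = 0.023406/0.68569 = 0.0341.
Update on result 2 ('positive'): P(H) ← 0.751·0.0341 / (0.751·0.0341 + 0.269·0.9659) = 0.025635/0.28545 = 0.0898.

Posterior P(H) ≈ 0.090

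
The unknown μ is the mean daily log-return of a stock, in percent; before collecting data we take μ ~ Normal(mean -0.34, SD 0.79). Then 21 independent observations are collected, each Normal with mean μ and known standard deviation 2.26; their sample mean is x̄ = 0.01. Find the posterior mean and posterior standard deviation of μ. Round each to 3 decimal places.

Posterior mean ≈ -0.088; posterior SD ≈ 0.418

Prior precision 1/τ₀² = 1/0.79² = 1.60231; data precision n/σ² = 21/2.26² = 4.11152.
Posterior precision = 1.60231 + 4.11152 = 5.71383, giving posterior SD = 1/√5.71383 = 0.418.
Posterior mean = (1.60231·-0.34 + 4.11152·0.01) / 5.71383 = -0.088.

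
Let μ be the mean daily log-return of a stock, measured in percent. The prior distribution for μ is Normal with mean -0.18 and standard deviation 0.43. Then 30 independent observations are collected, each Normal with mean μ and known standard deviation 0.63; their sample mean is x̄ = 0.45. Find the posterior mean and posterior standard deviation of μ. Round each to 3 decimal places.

Posterior mean ≈ 0.408; posterior SD ≈ 0.111

With known σ, the Normal prior is conjugate. Weight on the data is w = (n/σ²)/(n/σ² + 1/τ₀²) = 75.5858/(75.5858+5.40833) = 0.93323.
Posterior mean = w·x̄ + (1−w)·μ₀ = 0.93323·0.45 + 0.066774·-0.18 = 0.408. Posterior variance = 1/(75.5858+5.40833) = 0.0123466, so SD = 0.111.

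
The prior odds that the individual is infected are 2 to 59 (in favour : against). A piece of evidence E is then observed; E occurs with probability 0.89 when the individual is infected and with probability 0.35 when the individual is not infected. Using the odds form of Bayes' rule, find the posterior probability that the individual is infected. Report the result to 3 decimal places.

Posterior probability ≈ 0.079

Prior odds = 2/59 = 0.033898.
Likelihood ratio for E = 0.89/0.35 = 2.5429.
Posterior odds = prior odds × LR = 0.086199.
Posterior probability = odds/(1+odds) = 0.086199/1.0862 = 0.079.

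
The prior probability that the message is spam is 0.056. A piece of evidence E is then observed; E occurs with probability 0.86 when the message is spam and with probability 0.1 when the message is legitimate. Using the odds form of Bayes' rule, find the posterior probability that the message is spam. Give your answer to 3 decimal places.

Prior odds = 0.056/(1−0.056) = 0.059322.
Likelihood ratio for E = 0.86/0.1 = 8.6000.
Posterior odds = prior odds × LR = 0.51017.
Posterior probability = odds/(1+odds) = 0.51017/1.5102 = 0.338.

Posterior probability ≈ 0.338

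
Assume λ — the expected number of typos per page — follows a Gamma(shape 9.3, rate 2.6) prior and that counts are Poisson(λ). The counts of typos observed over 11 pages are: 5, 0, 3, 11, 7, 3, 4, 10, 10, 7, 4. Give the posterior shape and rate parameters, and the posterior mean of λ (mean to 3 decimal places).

Posterior: Gamma(shape=73.3, rate=13.6); mean ≈ 5.390

The Poisson likelihood adds the total count to the shape and the number of exposure periods to the rate. Here ∑xᵢ = 64 and n = 11, so shape 9.3→73.3 and rate 2.6→13.6.
E[λ | data] = 73.3/13.6 = 5.390.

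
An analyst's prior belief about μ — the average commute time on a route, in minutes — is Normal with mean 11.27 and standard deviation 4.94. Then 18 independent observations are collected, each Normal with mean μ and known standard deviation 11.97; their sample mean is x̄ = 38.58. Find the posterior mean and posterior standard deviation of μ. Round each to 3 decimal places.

Posterior mean ≈ 31.863; posterior SD ≈ 2.450

With known σ, the Normal prior is conjugate. Weight on the data is w = (n/σ²)/(n/σ² + 1/τ₀²) = 0.125627/(0.125627+0.0409776) = 0.75404.
Posterior mean = w·x̄ + (1−w)·μ₀ = 0.75404·38.58 + 0.24596·11.27 = 31.863. Posterior variance = 1/(0.125627+0.0409776) = 6.00222, so SD = 2.450.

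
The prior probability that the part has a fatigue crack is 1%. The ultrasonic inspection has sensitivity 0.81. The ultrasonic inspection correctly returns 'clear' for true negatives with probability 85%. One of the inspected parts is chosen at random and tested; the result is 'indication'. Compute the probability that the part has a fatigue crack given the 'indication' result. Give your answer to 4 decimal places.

P(H | E) ≈ 0.0517

Let H be the event that the part has a fatigue crack. P(H) = 0.01, so P(¬H) = 0.99. With E the 'indication' result, P(E|H) = 0.81 and P(E|¬H) = 0.15.
P(E) = 0.81·0.01 + 0.15·0.99 = 0.0081000 + 0.14850 = 0.15660.
By Bayes' theorem, P(H|E) = 0.0081000 / 0.15660 = 0.0517.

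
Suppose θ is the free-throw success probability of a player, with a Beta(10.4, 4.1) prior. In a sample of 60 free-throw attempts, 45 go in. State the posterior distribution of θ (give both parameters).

Observing 45 successes and 15 failures updates Beta(10.4, 4.1) by adding the success and failure counts to the two shape parameters: α = 10.4+45 = 55.4, β = 4.1+15 = 19.1.

Posterior: Beta(55.4, 19.1)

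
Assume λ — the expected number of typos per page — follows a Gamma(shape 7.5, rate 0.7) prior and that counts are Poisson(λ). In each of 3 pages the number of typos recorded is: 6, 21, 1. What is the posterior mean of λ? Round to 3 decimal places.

The Poisson likelihood adds the total count to the shape and the number of exposure periods to the rate. Here ∑xᵢ = 28 and n = 3, so shape 7.5→35.5 and rate 0.7→3.7.
E[λ | data] = 35.5/3.7 = 9.595.

Posterior mean ≈ 9.595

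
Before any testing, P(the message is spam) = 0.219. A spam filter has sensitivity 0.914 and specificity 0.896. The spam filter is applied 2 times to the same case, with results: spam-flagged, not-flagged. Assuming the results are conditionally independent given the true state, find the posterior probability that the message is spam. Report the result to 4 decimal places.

With H the event that the message is spam, the joint likelihood of the observed sequence is P(data|H) = 0.914·0.086 = 0.078604 and P(data|¬H) = 0.104·0.896 = 0.093184.
Bayes: P(H|data) = 0.219·0.078604 / (0.219·0.078604 + 0.781·0.093184) = 0.017214/0.089991 = 0.1913.

Posterior P(H) ≈ 0.1913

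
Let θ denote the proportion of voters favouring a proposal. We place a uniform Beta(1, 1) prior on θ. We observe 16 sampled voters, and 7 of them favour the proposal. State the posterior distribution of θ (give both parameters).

Observing 7 successes and 9 failures updates Beta(1, 1) by adding the success and failure counts to the two shape parameters: α = 1+7 = 8, β = 1+9 = 10.

Posterior: Beta(8, 10)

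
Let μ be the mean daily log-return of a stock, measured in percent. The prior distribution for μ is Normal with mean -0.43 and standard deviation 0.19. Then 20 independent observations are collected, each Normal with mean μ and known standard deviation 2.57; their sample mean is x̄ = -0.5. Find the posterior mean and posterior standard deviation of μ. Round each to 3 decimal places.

Prior precision 1/τ₀² = 1/0.19² = 27.7008; data precision n/σ² = 20/2.57² = 3.02805.
Posterior precision = 27.7008 + 3.02805 = 30.7289, giving posterior SD = 1/√30.7289 = 0.180.
Posterior mean = (27.7008·-0.43 + 3.02805·-0.5) / 30.7289 = -0.437.

Posterior mean ≈ -0.437; posterior SD ≈ 0.180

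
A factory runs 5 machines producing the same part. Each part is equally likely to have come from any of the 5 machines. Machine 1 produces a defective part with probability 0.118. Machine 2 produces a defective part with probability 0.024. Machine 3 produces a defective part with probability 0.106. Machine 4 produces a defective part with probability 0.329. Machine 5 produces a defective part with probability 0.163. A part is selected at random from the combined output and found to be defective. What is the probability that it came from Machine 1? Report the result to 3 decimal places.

Tabulate prior·likelihood by source: [1] prior 0.2, lik 0.118, product 0.02360; [2] prior 0.2, lik 0.024, product 0.004800; [3] prior 0.2, lik 0.106, product 0.02120; [4] prior 0.2, lik 0.329, product 0.06580; [5] prior 0.2, lik 0.163, product 0.03260.
Normalizing constant = 0.14800; the posterior for Machine 1 is its product over the sum, 0.02360/0.14800 = 0.159.

Posterior probability ≈ 0.159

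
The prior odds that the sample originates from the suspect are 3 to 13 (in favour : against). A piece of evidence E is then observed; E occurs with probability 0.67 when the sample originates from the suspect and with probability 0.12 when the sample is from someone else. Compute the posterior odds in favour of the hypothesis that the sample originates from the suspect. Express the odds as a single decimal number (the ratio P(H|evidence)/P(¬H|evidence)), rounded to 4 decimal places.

Prior odds = 3/13 = 0.23077.
Likelihood ratio for E = 0.67/0.12 = 5.5833.
Posterior odds = prior odds × LR = 1.2885.

Posterior odds ≈ 1.2885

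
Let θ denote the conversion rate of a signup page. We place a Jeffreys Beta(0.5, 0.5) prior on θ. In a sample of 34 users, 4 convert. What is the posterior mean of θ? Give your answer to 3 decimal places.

Observing 4 successes and 30 failures updates Beta(0.5, 0.5) by adding the success and failure counts to the two shape parameters: α = 0.5+4 = 4.5, β = 0.5+30 = 30.5.
E[θ | data] = 4.5/(4.5+30.5) = 0.129.

Posterior mean ≈ 0.129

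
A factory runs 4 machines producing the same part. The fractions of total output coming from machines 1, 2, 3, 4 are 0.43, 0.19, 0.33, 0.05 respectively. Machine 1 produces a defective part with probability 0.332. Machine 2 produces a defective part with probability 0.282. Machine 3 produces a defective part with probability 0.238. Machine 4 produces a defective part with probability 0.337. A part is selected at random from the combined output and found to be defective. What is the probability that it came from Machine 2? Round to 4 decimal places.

Tabulate prior·likelihood by source: [1] prior 0.43, lik 0.332, product 0.1428; [2] prior 0.19, lik 0.282, product 0.05358; [3] prior 0.33, lik 0.238, product 0.07854; [4] prior 0.05, lik 0.337, product 0.01685.
Normalizing constant = 0.29173; the posterior for Machine 2 is its product over the sum, 0.05358/0.29173 = 0.1837.

Posterior probability ≈ 0.1837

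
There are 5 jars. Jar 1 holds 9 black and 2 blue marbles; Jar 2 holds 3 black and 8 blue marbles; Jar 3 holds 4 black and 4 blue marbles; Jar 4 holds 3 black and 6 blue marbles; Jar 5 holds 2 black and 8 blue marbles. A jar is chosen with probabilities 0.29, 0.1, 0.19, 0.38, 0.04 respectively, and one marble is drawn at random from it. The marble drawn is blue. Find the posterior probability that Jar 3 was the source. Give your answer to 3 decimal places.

Posterior probability ≈ 0.188

P(blue|Jar 1) = 0.1818; P(blue|Jar 2) = 0.7273; P(blue|Jar 3) = 0.5; P(blue|Jar 4) = 0.6667; P(blue|Jar 5) = 0.8.
Prior × likelihood for each source: 0.29·0.1818=0.05273, 0.1·0.7273=0.07273, 0.19·0.5=0.09500, 0.38·0.6667=0.2533, 0.04·0.8=0.03200. Summing gives P(blue) = 0.50579.
P(Jar 3 | blue) = 0.09500 / 0.50579 = 0.188.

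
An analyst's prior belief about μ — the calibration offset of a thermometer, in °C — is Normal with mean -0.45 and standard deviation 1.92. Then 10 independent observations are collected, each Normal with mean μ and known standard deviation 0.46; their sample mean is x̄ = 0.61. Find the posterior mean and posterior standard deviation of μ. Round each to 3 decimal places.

Posterior mean ≈ 0.604; posterior SD ≈ 0.145

With known σ, the Normal prior is conjugate. Weight on the data is w = (n/σ²)/(n/σ² + 1/τ₀²) = 47.2590/(47.2590+0.271267) = 0.99429.
Posterior mean = w·x̄ + (1−w)·μ₀ = 0.99429·0.61 + 0.0057073·-0.45 = 0.604. Posterior variance = 1/(47.2590+0.271267) = 0.0210392, so SD = 0.145.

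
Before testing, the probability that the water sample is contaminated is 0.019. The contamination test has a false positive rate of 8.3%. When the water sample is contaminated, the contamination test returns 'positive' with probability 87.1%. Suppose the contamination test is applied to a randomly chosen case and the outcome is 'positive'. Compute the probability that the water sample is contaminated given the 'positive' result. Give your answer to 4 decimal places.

P(H | E) ≈ 0.1689

Let H be the event that the water sample is contaminated. P(H) = 0.019, so P(¬H) = 0.981. With E the 'positive' result, P(E|H) = 0.871 and P(E|¬H) = 0.083.
P(E) = 0.871·0.019 + 0.083·0.981 = 0.016549 + 0.081423 = 0.097972.
By Bayes' theorem, P(H|E) = 0.016549 / 0.097972 = 0.1689.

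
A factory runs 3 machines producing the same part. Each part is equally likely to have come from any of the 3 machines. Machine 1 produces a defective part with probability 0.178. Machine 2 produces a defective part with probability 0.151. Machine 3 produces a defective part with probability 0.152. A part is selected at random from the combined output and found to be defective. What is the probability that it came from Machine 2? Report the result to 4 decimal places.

P(defective|M1) = 0.178; P(defective|M2) = 0.151; P(defective|M3) = 0.152.
Prior × likelihood for each source: 0.333333·0.178=0.05933, 0.333333·0.151=0.05033, 0.333333·0.152=0.05067. Summing gives P(defective) = 0.16033.
P(Machine 2 | defective) = 0.05033 / 0.16033 = 0.3139.

Posterior probability ≈ 0.3139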